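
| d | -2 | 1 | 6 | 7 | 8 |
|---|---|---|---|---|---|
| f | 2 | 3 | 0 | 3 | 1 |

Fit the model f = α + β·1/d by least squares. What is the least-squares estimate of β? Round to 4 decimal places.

β = 0.7650

MᵀM·[α, β]ᵀ = Mᵀf reads: 5·α + (157/168)·β = 9;  (157/168)·α + (37081/28224)·β = 143/56.
(Σ1 = 5, Σ1/d = 157/168, Σ1/d·1/d = 37081/28224, Σf = 9, Σ1/d·f = 143/56.)
Δ = 5·(37081/28224) − (157/168)² = 40189/7056.
α = (9·(37081/28224) − (157/168)·(143/56))/(40189/7056) = 66594/40189; β = (5·(143/56) − (157/168)·9)/(40189/7056) = 30744/40189.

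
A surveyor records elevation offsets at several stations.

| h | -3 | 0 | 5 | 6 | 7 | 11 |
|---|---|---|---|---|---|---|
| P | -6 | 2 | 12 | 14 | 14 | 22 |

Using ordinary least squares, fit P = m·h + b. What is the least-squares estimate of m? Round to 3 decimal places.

Normal-equation sums: Σh·h = 240, Σh = 26, Σ1 = 6.
Moment sums: Σh·P = 502, ΣP = 58.
So MᵀM·[m, b]ᵀ = MᵀP: [[240, 26]; [26, 6]]·[m, b]ᵀ = [502, 58]ᵀ.
det = 240·6 − 26² = 764.
m = (502·6 − 26·58)/764 = 376/191; b = (240·58 − 26·502)/764 = 217/191.

m = 1.969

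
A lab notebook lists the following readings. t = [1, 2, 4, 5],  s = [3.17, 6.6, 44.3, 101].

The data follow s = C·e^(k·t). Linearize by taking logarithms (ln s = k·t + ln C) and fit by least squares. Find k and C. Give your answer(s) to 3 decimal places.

Let Y = ln s. Fitting Y = k·t + ln C by least squares:
Sums: Σt = 12.0000, Σ(t)² = 46.0000, Σln s = 11.4469, Σt·ln s = 43.1674.
Normal system: [[46.0000, 12.0000]; [12.0000, 4]]·[k, ln C]ᵀ = [43.1674, 11.4469]ᵀ.
Solving (det = 40.0000): k = 0.88267, ln C = 0.21372, so C = exp(0.21372) = 1.23827.

k = 0.883, C = 1.238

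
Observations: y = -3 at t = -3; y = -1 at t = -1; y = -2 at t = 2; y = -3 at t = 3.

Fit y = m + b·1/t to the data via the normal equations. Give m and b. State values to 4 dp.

Setting ∂/∂m … = 0 gives: 4·m + (-1/2)·b = -9;  (-1/2)·m + (53/36)·b = 0.
(Σ1 = 4, Σ1/t = -1/2, Σ1/t·1/t = 53/36, Σy = -9, Σ1/t·y = 0.)
Eliminating b: (53/36)·(row 1) − (-1/2)·(row 2) gives (203/36)·m = (53/36)·(-9) − (-1/2)·0 = -53/4, so m = -477/203.
Then b = (0 − (-1/2)·(-477/203))/(53/36) = -162/203.

m = -2.3498, b = -0.7980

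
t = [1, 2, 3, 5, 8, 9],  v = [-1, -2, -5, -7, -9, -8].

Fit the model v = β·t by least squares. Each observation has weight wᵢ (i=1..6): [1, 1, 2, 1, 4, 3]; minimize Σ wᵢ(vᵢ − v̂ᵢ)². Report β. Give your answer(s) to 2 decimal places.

Sums needed: Σwᵢ·t·t = 547.
For XᵀWv: Σwᵢ·t·v = -574.
So XᵀWX·[β]ᵀ = XᵀWv: [[547]]·[β]ᵀ = [-574]ᵀ.
β = (-574)/547 = -1.04936.

β = -1.05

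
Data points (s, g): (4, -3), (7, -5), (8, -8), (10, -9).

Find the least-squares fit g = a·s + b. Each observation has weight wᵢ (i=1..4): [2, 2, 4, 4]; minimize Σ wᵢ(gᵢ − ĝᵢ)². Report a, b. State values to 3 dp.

From the data, Σwᵢ·s·s = 786, Σwᵢ·s = 94, Σwᵢ·1 = 12.
And Σwᵢ·s·g = -710, Σwᵢ·g = -84.
AᵀWA·[a, b]ᵀ = AᵀWg becomes [[786, 94]; [94, 12]]·[a, b]ᵀ = [-710, -84]ᵀ.
Eliminating b: 12·(row 1) − 94·(row 2) gives 596·a = 12·(-710) − 94·(-84) = -624, so a = -156/149.
Then b = ((-84) − 94·(-156/149))/12 = 179/149.

a = -1.047, b = 1.201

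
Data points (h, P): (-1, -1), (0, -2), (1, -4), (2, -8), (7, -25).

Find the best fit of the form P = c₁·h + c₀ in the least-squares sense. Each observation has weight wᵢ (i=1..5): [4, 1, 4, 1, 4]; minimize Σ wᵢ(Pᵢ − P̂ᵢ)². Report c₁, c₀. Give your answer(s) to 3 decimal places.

From the data, Σwᵢ·h·h = 208, Σwᵢ·h = 30, Σwᵢ·1 = 14.
And Σwᵢ·h·P = -728, Σwᵢ·P = -130.
Normal equations: [[208, 30]; [30, 14]]·[c₁, c₀]ᵀ = [-728, -130]ᵀ.
det = 208·14 − 30² = 2012.
c₁ = ((-728)·14 − 30·(-130))/2012 = -1573/503; c₀ = (208·(-130) − 30·(-728))/2012 = -1300/503.

c₁ = -3.127, c₀ = -2.584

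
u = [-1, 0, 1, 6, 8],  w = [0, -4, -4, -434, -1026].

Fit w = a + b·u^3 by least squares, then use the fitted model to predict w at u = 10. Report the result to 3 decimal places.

The normal system MᵀM·[a, b]ᵀ = Mᵀw is [[5, 728]; [728, 308802]]·[a, b]ᵀ = [-1468, -619060]ᵀ.
Eliminating b: 308802·(row 1) − 728·(row 2) gives 1014026·a = 308802·(-1468) − 728·(-619060) = -2645656, so a = -101756/39001.
Then b = ((-619060) − 728·(-101756/39001))/308802 = -77946/39001.
At u = 10: ŵ = (-101756/39001)·(1) + (-77946/39001)·(1000) = -78047756/39001.

ŵ = -2001.173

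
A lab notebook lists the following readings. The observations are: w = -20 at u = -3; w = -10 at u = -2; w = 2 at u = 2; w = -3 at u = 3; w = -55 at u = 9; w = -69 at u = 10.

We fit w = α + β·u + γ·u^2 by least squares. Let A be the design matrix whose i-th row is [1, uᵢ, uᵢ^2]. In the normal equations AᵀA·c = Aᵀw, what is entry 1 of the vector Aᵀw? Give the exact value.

-155

Entry 1 ↔ basis 1, so (Aᵀw)_{1} = Σᵢ wᵢ = (1)·(-20) + (1)·(-10) + (1)·(2) + (1)·(-3) + (1)·(-55) + (1)·(-69) = -155.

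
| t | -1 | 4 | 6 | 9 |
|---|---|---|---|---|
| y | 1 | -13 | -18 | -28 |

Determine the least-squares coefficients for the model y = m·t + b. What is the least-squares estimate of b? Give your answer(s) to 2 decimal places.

Normal-equation sums: Σt·t = 134, Σt = 18, Σ1 = 4.
Right-hand side: Σt·y = -413, Σy = -58.
Normal equations: [[134, 18]; [18, 4]]·[m, b]ᵀ = [-413, -58]ᵀ.
det = 134·4 − 18² = 212.
m = ((-413)·4 − 18·(-58))/212 = -152/53; b = (134·(-58) − 18·(-413))/212 = -169/106.

b = -1.59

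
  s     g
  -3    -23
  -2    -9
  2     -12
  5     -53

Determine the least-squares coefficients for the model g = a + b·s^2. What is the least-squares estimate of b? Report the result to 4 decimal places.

b = -2.0118

Normal-equation sums: Σ1 = 4, Σs^2 = 42, Σs^2·s^2 = 738.
Moment sums: Σg = -97, Σs^2·g = -1616.
Eliminating b: 738·(row 1) − 42·(row 2) gives 1188·a = 738·(-97) − 42·(-1616) = -3714, so a = -619/198.
Then b = ((-1616) − 42·(-619/198))/738 = -1195/594.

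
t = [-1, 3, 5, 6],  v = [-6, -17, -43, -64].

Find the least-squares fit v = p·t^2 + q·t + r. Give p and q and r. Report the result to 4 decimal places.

p = -1.8629, q = 1.1242, r = -3.0871

The normal equations are: 2003·p + 367·q + 71·r = -3538;  367·p + 71·q + 13·r = -644;  71·p + 13·q + 4·r = -130.
Row-reducing yields p = -231/124, q = 697/620, r = -957/310.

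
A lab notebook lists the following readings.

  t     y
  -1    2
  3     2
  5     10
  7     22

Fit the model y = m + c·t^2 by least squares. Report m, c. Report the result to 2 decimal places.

Compute the Gram sums: Σ1 = 4, Σt^2 = 84, Σt^2·t^2 = 3108.
Right-hand side: Σy = 36, Σt^2·y = 1348.
So AᵀA·[m, c]ᵀ = Aᵀy: [[4, 84]; [84, 3108]]·[m, c]ᵀ = [36, 1348]ᵀ.
Eliminating c: 3108·(row 1) − 84·(row 2) gives 5376·m = 3108·36 − 84·1348 = -1344, so m = -1/4.
Then c = (1348 − 84·(-1/4))/3108 = 37/84.

m = -0.25, c = 0.44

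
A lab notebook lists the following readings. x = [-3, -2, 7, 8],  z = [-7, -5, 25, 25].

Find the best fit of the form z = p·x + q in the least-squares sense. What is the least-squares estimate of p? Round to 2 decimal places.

p = 3.08

With design matrix A, AᵀA = [[126, 10]; [10, 4]] and Aᵀz = [406, 38]ᵀ.
det = 126·4 − 10² = 404.
p = (406·4 − 10·38)/404 = 311/101; q = (126·38 − 10·406)/404 = 182/101.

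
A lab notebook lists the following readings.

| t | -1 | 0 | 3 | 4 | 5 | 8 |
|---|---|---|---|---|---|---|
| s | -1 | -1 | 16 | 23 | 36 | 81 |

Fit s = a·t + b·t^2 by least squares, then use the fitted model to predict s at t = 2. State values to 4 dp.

ŝ = 8.0941

Normal-equation sums: Σt·t = 115, Σt·t^2 = 727, Σt^2·t^2 = 5059.
For Xᵀs: Σt·s = 969, Σt^2·s = 6595.
Normal equations: [[115, 727]; [727, 5059]]·[a, b]ᵀ = [969, 6595]ᵀ.
Eliminating b: 5059·(row 1) − 727·(row 2) gives 53256·a = 5059·969 − 727·6595 = 107606, so a = 53803/26628.
Then b = (6595 − 727·(53803/26628))/5059 = 26981/26628.
At t = 2: ŝ = (53803/26628)·(2) + (26981/26628)·(4) = 15395/1902.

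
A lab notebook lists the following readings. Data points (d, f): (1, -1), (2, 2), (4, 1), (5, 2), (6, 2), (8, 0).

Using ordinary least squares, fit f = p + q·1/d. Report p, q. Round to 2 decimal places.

From the data, Σ1 = 6, Σ1/d = 269/120, Σ1/d·1/d = 20101/14400.
Moment sums: Σf = 6, Σ1/d·f = 59/60.
Eliminating q: (20101/14400)·(row 1) − (269/120)·(row 2) gives (9649/2880)·p = (20101/14400)·6 − (269/120)·(59/60) = 2777/450, so p = 88864/48245.
Then q = ((59/60) − (269/120)·(88864/48245))/(20101/14400) = -21744/9649.

p = 1.84, q = -2.25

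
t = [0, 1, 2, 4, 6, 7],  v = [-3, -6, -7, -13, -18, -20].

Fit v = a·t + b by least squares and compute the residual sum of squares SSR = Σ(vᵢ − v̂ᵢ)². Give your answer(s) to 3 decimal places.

The normal system XᵀX·[a, b]ᵀ = Xᵀv is [[106, 20]; [20, 6]]·[a, b]ᵀ = [-320, -67]ᵀ.
Eliminating b: 6·(row 1) − 20·(row 2) gives 236·a = 6·(-320) − 20·(-67) = -580, so a = -145/59.
Then b = ((-67) − 20·(-145/59))/6 = -351/118.
Residuals: -3/118, -67/118, 105/118, -23/118, -33/118, 21/118; SSR = 149/118.

SSR = 1.263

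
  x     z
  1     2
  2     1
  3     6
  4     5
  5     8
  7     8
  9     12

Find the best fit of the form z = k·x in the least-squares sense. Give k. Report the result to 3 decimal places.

k = 1.330

Sums needed: Σx·x = 185.
Right-hand side: Σx·z = 246.
So MᵀM·[k]ᵀ = Mᵀz: [[185]]·[k]ᵀ = [246]ᵀ.
k = 246/185 = 1.32973.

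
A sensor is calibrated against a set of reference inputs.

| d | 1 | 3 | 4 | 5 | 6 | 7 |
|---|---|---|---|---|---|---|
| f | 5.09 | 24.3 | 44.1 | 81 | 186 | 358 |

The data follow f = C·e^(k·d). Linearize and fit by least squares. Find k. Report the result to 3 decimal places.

Taking logs, ln f = k·d + ln C, so regress ln f on d.
Σd = 26.0000, Σ(d)² = 136.0000, Σln f = 24.1049, Σd·ln f = 120.8350.
Equations: 136.0000·k + 26.0000·ln C = 120.8350;  26.0000·k + 6·ln C = 24.1049.
Solving (det = 140.0000): k = 0.70201, ln C = 0.97544.

k = 0.702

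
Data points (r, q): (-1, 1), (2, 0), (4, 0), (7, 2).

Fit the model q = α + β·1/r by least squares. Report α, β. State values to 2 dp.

Forming AᵀA = [[4, -3/28]; [-3/28, 1045/784]] and Aᵀq = [3, -5/7]ᵀ gives AᵀA·[α, β]ᵀ = Aᵀq.
Δ = 4·(1045/784) − (-3/28)² = 4171/784.
α = (3·(1045/784) − (-3/28)·(-5/7))/(4171/784) = 3075/4171; β = (4·(-5/7) − (-3/28)·3)/(4171/784) = -1988/4171.

α = 0.74, β = -0.48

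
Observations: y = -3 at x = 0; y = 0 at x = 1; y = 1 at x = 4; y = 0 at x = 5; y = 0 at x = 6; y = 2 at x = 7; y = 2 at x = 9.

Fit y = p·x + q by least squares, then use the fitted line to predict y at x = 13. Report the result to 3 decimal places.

ŷ = 3.954

Entries of MᵀM: Σx·x = 208, Σx = 32, Σ1 = 7.
For Mᵀy: Σx·y = 36, Σy = 2.
MᵀM·[p, q]ᵀ = Mᵀy becomes [[208, 32]; [32, 7]]·[p, q]ᵀ = [36, 2]ᵀ.
Determinant 208·7 − 32² = 432.
p = (36·7 − 32·2)/432 = 47/108; q = (208·2 − 32·36)/432 = -46/27.
At x = 13: ŷ = (47/108)·(13) + (-46/27)·(1) = 427/108.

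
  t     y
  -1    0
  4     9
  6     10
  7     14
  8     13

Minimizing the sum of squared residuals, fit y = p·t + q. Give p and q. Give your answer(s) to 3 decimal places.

Compute the Gram sums: Σt·t = 166, Σt = 24, Σ1 = 5.
Right-hand side: Σt·y = 298, Σy = 46.
So MᵀM·[p, q]ᵀ = Mᵀy: [[166, 24]; [24, 5]]·[p, q]ᵀ = [298, 46]ᵀ.
Δ = 166·5 − 24² = 254.
p = (298·5 − 24·46)/254 = 193/127; q = (166·46 − 24·298)/254 = 242/127.

p = 1.520, q = 1.906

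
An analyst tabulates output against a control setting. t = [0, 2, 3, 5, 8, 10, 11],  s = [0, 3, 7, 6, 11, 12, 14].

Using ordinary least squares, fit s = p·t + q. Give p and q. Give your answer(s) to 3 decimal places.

XᵀX·[p, q]ᵀ = Xᵀs reads: 323·p + 39·q = 419;  39·p + 7·q = 53.
det = 323·7 − 39² = 740.
p = (419·7 − 39·53)/740 = 433/370; q = (323·53 − 39·419)/740 = 389/370.

p = 1.170, q = 1.051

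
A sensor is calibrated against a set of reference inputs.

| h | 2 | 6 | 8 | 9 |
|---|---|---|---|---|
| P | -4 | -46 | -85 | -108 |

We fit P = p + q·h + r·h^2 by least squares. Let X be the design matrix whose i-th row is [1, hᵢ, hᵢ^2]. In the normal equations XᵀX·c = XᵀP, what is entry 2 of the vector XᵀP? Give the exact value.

-1936

Entry 2 ↔ basis h, so (XᵀP)_{2} = Σᵢ (h)·Pᵢ = (2)·(-4) + (6)·(-46) + (8)·(-85) + (9)·(-108) = -1936.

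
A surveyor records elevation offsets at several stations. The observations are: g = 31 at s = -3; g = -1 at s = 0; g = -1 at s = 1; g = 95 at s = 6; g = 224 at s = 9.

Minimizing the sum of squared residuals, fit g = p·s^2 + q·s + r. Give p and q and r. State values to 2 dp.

Forming XᵀX = [[7939, 919, 127]; [919, 127, 13]; [127, 13, 5]] and Xᵀg = [21842, 2492, 348]ᵀ gives XᵀX·[p, q, r]ᵀ = Xᵀg.
Row-reducing yields p = 16507/5511, q = -10432/5511, r = -2863/1837.

p = 3.00, q = -1.89, r = -1.56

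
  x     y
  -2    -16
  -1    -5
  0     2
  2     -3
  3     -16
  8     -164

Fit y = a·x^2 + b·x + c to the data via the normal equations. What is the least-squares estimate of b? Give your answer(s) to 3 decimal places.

b = 3.167

Entries of AᵀA: Σx^2·x^2 = 4210, Σx^2·x = 538, Σx^2 = 82, Σx·x = 82, Σx = 10, Σ1 = 6.
Moment sums: Σx^2·y = -10721, Σx·y = -1329, Σy = -202.
So AᵀA·[a, b, c]ᵀ = Aᵀy: [[4210, 538, 82]; [538, 82, 10]; [82, 10, 6]]·[a, b, c]ᵀ = [-10721, -1329, -202]ᵀ.
Solving the 3×3 system (Gaussian elimination) gives a = -251/84, b = 19/6, c = 53/28.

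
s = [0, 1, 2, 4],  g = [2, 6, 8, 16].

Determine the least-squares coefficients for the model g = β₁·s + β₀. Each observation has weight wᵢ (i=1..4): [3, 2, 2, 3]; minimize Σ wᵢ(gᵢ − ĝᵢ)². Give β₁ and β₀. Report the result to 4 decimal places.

Compute the Gram sums: Σwᵢ·s·s = 58, Σwᵢ·s = 18, Σwᵢ·1 = 10.
Moment sums: Σwᵢ·s·g = 236, Σwᵢ·g = 82.
So AᵀWA·[β₁, β₀]ᵀ = AᵀWg: [[58, 18]; [18, 10]]·[β₁, β₀]ᵀ = [236, 82]ᵀ.
det = 58·10 − 18² = 256.
β₁ = (236·10 − 18·82)/256 = 221/64; β₀ = (58·82 − 18·236)/256 = 127/64.

β₁ = 3.4531, β₀ = 1.9844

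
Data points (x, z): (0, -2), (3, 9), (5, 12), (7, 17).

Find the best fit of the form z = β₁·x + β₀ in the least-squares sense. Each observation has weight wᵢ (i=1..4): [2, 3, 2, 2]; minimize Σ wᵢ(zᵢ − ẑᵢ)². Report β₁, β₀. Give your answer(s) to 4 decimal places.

Entries of MᵀWM: Σwᵢ·x·x = 175, Σwᵢ·x = 33, Σwᵢ·1 = 9.
And Σwᵢ·x·z = 439, Σwᵢ·z = 81.
MᵀWM·[β₁, β₀]ᵀ = MᵀWz becomes [[175, 33]; [33, 9]]·[β₁, β₀]ᵀ = [439, 81]ᵀ.
Δ = 175·9 − 33² = 486.
β₁ = (439·9 − 33·81)/486 = 71/27; β₀ = (175·81 − 33·439)/486 = -52/81.

β₁ = 2.6296, β₀ = -0.6420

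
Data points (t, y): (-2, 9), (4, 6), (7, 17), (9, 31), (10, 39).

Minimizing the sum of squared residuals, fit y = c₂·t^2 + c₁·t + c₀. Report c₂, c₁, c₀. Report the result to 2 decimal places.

c₂ = 0.51, c₁ = -1.60, c₀ = 3.81

Compute the Gram sums: Σt^2·t^2 = 19234, Σt^2·t = 2128, Σt^2 = 250, Σt·t = 250, Σt = 28, Σ1 = 5.
Moment sums: Σt^2·y = 7376, Σt·y = 794, Σy = 102.
Normal equations: [[19234, 2128, 250]; [2128, 250, 28]; [250, 28, 5]]·[c₂, c₁, c₀]ᵀ = [7376, 794, 102]ᵀ.
Row-reducing yields c₂ = 6934/13559, c₁ = -239/149, c₀ = 51698/13559.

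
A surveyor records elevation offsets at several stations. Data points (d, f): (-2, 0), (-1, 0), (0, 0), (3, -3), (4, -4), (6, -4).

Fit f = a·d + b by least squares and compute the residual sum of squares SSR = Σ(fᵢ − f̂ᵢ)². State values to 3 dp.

Compute the Gram sums: Σd·d = 66, Σd = 10, Σ1 = 6.
And Σd·f = -49, Σf = -11.
Normal equations: [[66, 10]; [10, 6]]·[a, b]ᵀ = [-49, -11]ᵀ.
Eliminating b: 6·(row 1) − 10·(row 2) gives 296·a = 6·(-49) − 10·(-11) = -184, so a = -23/37.
Then b = ((-11) − 10·(-23/37))/6 = -59/74.
Residuals: -33/74, 13/74, 59/74, -25/74, -53/74, 39/74; SSR = 131/74.

SSR = 1.770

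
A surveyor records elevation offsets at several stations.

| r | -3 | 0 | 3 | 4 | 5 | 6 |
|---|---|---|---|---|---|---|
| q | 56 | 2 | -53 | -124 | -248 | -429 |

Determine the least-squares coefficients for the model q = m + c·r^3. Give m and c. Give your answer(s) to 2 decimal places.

m = 2.03, c = -2.00

Entries of MᵀM: Σ1 = 6, Σr^3 = 405, Σr^3·r^3 = 67835.
Right-hand side: Σq = -796, Σr^3·q = -134543.
Eliminating c: 67835·(row 1) − 405·(row 2) gives 242985·m = 67835·(-796) − 405·(-134543) = 493255, so m = 98651/48597.
Then c = ((-134543) − 405·(98651/48597))/67835 = -161626/80995.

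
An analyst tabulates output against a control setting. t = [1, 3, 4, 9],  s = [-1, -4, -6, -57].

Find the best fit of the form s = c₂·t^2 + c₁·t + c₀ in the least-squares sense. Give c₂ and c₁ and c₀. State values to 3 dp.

Normal-equation sums: Σt^2·t^2 = 6899, Σt^2·t = 821, Σt^2 = 107, Σt·t = 107, Σt = 17, Σ1 = 4.
Right-hand side: Σt^2·s = -4750, Σt·s = -550, Σs = -68.
XᵀX·[c₂, c₁, c₀]ᵀ = Xᵀs becomes [[6899, 821, 107]; [821, 107, 17]; [107, 17, 4]]·[c₂, c₁, c₀]ᵀ = [-4750, -550, -68]ᵀ.
Solving the 3×3 system (Gaussian elimination) gives c₂ = -2087/2046, c₁ = 6629/2046, c₀ = -108/31.

c₂ = -1.020, c₁ = 3.240, c₀ = -3.484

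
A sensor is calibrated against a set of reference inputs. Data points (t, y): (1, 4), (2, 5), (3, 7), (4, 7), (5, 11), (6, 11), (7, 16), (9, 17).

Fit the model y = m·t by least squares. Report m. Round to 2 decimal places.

Sums needed: Σt·t = 221.
Moment sums: Σt·y = 449.
Normal equations: [[221]]·[m]ᵀ = [449]ᵀ.
Hence m = 449 / 221 ≈ 2.03167.

m = 2.03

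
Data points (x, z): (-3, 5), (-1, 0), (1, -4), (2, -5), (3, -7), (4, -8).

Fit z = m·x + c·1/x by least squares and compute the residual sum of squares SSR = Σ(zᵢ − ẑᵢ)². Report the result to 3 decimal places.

Normal-equation sums: Σx·x = 40, Σx·1/x = 6, Σ1/x·1/x = 365/144.
And Σx·z = -82, Σ1/x·z = -25/2.
Eliminating c: (365/144)·(row 1) − 6·(row 2) gives (1177/18)·m = (365/144)·(-82) − 6·(-25/2) = -9565/72, so m = -9565/4708.
Then c = ((-25/2) − 6·(-9565/4708))/(365/144) = -144/1177.
Residuals: -5347/4708, -10141/4708, -8691/4708, -2061/2354, -4069/4708, 185/1177; SSR = 25601/2354.

SSR = 10.876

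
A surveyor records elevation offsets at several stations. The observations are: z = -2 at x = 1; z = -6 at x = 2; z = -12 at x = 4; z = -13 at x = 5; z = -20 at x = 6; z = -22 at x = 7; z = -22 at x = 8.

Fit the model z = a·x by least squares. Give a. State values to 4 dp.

Setting ∂/∂a … = 0 gives: 195·a = -577.
Hence a = -577 / 195 ≈ -2.95897.

a = -2.9590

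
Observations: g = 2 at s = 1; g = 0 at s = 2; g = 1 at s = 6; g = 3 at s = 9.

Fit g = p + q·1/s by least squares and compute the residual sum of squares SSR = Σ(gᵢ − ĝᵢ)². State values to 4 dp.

Setting ∂/∂p … = 0 gives: 4·p + (16/9)·q = 6;  (16/9)·p + (209/162)·q = 5/2.
det = 4·(209/162) − (16/9)² = 2.
p = (6·(209/162) − (16/9)·(5/2))/2 = 89/54; q = (4·(5/2) − (16/9)·6)/2 = -1/3.
Residuals: 37/54, -40/27, -16/27, 25/18; SSR = 89/18.

SSR = 4.9444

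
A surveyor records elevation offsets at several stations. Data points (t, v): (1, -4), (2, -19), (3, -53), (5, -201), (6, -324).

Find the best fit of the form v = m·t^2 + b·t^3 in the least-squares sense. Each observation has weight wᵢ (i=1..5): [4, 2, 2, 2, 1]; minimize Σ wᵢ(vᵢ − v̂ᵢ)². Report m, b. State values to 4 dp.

m = -2.8711, b = -1.0259

The normal equations are: 2744·m + 14580·b = -22836;  14580·m + 79496·b = -123416.
(Σwᵢ·t^2·t^2 = 2744, Σwᵢ·t^2·t^3 = 14580, Σwᵢ·t^3·t^3 = 79496, Σwᵢ·t^2·v = -22836, Σwᵢ·t^3·v = -123416.)
Eliminating b: 79496·(row 1) − 14580·(row 2) gives 5560624·m = 79496·(-22836) − 14580·(-123416) = -15965376, so m = -997836/347539.
Then b = ((-123416) − 14580·(-997836/347539))/79496 = -356539/347539.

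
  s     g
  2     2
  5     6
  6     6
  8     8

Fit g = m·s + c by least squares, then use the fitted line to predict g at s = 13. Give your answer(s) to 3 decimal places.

ĝ = 13.147

Forming AᵀA = [[129, 21]; [21, 4]] and Aᵀg = [134, 22]ᵀ gives AᵀA·[m, c]ᵀ = Aᵀg.
Δ = 129·4 − 21² = 75.
m = (134·4 − 21·22)/75 = 74/75; c = (129·22 − 21·134)/75 = 8/25.
At s = 13: ĝ = (74/75)·(13) + (8/25)·(1) = 986/75.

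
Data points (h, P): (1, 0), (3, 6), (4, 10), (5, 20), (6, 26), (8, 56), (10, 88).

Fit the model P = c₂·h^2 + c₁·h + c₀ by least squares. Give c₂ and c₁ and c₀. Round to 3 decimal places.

Sums needed: Σh^2·h^2 = 16355, Σh^2·h = 1945, Σh^2 = 251, Σh·h = 251, Σh = 37, Σ1 = 7.
Right-hand side: Σh^2·P = 14034, Σh·P = 1642, ΣP = 206.
So XᵀX·[c₂, c₁, c₀]ᵀ = XᵀP: [[16355, 1945, 251]; [1945, 251, 37]; [251, 37, 7]]·[c₂, c₁, c₀]ᵀ = [14034, 1642, 206]ᵀ.
Inverting the 3×3 Gram matrix, [c₂, c₁, c₀]ᵀ = [11575/11109, -18254/11109, 2787/3703]ᵀ.

c₂ = 1.042, c₁ = -1.643, c₀ = 0.753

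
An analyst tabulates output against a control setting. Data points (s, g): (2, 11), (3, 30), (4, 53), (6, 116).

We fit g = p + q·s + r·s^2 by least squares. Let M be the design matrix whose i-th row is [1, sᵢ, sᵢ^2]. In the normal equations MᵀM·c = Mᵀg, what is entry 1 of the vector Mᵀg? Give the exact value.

Entry 1 ↔ basis 1, so (Mᵀg)_{1} = Σᵢ gᵢ = (1)·(11) + (1)·(30) + (1)·(53) + (1)·(116) = 210.

210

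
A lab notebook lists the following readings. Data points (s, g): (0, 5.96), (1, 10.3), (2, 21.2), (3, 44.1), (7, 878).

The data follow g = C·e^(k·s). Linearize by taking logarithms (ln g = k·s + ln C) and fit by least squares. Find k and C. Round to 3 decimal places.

k = 0.724, C = 5.288

With ln gᵢ as the transformed response and sᵢ as the regressor:
Over the data: Σs = 13.0000, Σ(s)² = 63.0000, Σln g = 17.7353, Σs·ln g = 67.2431.
Normal system: [[63.0000, 13.0000]; [13.0000, 5]]·[k, ln C]ᵀ = [67.2431, 17.7353]ᵀ.
Slope k = (n·Σs·ln g − Σs·Σln g)/(n·Σ(s)² − (Σs)²) = (5·67.2431 − 13.0000·17.7353)/146.0000 = 0.72367; ln C = (Σln g − k·Σs)/n = 1.66552, so C = exp(1.66552) = 5.28841.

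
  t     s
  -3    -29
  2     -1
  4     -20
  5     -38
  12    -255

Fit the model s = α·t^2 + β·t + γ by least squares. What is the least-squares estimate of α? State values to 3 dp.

α = -2.029

Entries of XᵀX: Σt^2·t^2 = 21714, Σt^2·t = 1898, Σt^2 = 198, Σt·t = 198, Σt = 20, Σ1 = 5.
Moment sums: Σt^2·s = -38255, Σt·s = -3245, Σs = -343.
Normal equations: [[21714, 1898, 198]; [1898, 198, 20]; [198, 20, 5]]·[α, β, γ]ᵀ = [-38255, -3245, -343]ᵀ.
Row-reducing yields α = -1049727/517252, β = 1628687/517252, γ = -214523/258626.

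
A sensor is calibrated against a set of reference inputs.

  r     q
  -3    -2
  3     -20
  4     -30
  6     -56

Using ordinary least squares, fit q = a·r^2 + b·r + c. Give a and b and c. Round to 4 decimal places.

Forming XᵀX = [[1714, 280, 70]; [280, 70, 10]; [70, 10, 4]] and Xᵀq = [-2694, -510, -108]ᵀ gives XᵀX·[a, b, c]ᵀ = Xᵀq.
Row-reducing yields a = -1, b = -3, c = -2.

a = -1.0000, b = -3.0000, c = -2.0000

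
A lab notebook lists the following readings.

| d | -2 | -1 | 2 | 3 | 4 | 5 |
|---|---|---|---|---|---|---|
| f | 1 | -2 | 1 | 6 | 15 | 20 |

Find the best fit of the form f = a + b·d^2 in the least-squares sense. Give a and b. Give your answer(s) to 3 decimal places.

a = -2.573, b = 0.957

Setting ∂/∂a … = 0 gives: 6·a + 59·b = 41;  59·a + 995·b = 800.
(Σ1 = 6, Σd^2 = 59, Σd^2·d^2 = 995, Σf = 41, Σd^2·f = 800.)
Eliminating b: 995·(row 1) − 59·(row 2) gives 2489·a = 995·41 − 59·800 = -6405, so a = -6405/2489.
Then b = (800 − 59·(-6405/2489))/995 = 2381/2489.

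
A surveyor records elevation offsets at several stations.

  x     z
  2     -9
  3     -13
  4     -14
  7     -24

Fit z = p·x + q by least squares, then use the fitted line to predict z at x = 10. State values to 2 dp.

ẑ = -32.57

Setting ∂/∂p … = 0 gives: 78·p + 16·q = -281;  16·p + 4·q = -60.
(Σx·x = 78, Σx = 16, Σ1 = 4, Σx·z = -281, Σz = -60.)
det = 78·4 − 16² = 56.
p = ((-281)·4 − 16·(-60))/56 = -41/14; q = (78·(-60) − 16·(-281))/56 = -23/7.
At x = 10: ẑ = (-41/14)·(10) + (-23/7)·(1) = -228/7.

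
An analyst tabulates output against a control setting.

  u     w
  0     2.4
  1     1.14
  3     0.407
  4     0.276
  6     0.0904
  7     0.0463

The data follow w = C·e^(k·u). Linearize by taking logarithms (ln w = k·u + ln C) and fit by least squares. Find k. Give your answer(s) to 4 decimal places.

Linearized form: ln w = k·u + ln C. From the 6 transformed points,
Sums: Σu = 21.0000, Σ(u)² = 111.0000, Σln w = -6.6559, Σu·ln w = -43.6446.
Normal system: [[111.0000, 21.0000]; [21.0000, 6]]·[k, ln C]ᵀ = [-43.6446, -6.6559]ᵀ.
Δ = 111.0000·6 − (21.0000)² = 225.0000; k = (-43.6446·6 − 21.0000·-6.6559)/225.0000 = -0.54264, ln C = (111.0000·-6.6559 − 21.0000·-43.6446)/225.0000 = 0.78990.

k = -0.5426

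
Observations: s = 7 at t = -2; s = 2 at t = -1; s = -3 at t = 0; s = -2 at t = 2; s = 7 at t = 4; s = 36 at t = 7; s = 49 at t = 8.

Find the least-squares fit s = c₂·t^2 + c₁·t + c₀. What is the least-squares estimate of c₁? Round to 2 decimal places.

XᵀX·[c₂, c₁, c₀]ᵀ = Xᵀs reads: 6786·c₂ + 918·c₁ + 138·c₀ = 5034;  918·c₂ + 138·c₁ + 18·c₀ = 652;  138·c₂ + 18·c₁ + 7·c₀ = 96.
(Σt^2·t^2 = 6786, Σt^2·t = 918, Σt^2 = 138, Σt·t = 138, Σt = 18, Σ1 = 7, Σt^2·s = 5034, Σt·s = 652, Σs = 96.)
Row-reducing yields c₂ = 11659/10836, c₁ = -7907/3612, c₀ = -241/129.

c₁ = -2.19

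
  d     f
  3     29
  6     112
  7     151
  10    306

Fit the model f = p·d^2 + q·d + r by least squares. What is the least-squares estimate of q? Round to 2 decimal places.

Compute the Gram sums: Σd^2·d^2 = 13778, Σd^2·d = 1586, Σd^2 = 194, Σd·d = 194, Σd = 26, Σ1 = 4.
For Xᵀf: Σd^2·f = 42292, Σd·f = 4876, Σf = 598.
So XᵀX·[p, q, r]ᵀ = Xᵀf: [[13778, 1586, 194]; [1586, 194, 26]; [194, 26, 4]]·[p, q, r]ᵀ = [42292, 4876, 598]ᵀ.
Inverting the 3×3 Gram matrix, [p, q, r]ᵀ = [3, 14/25, 9/25]ᵀ.

q = 0.56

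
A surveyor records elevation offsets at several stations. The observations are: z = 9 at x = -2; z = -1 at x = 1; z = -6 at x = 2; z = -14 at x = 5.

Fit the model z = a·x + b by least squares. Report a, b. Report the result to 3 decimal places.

From the data, Σx·x = 34, Σx = 6, Σ1 = 4.
For Mᵀz: Σx·z = -101, Σz = -12.
Δ = 34·4 − 6² = 100.
a = ((-101)·4 − 6·(-12))/100 = -83/25; b = (34·(-12) − 6·(-101))/100 = 99/50.

a = -3.320, b = 1.980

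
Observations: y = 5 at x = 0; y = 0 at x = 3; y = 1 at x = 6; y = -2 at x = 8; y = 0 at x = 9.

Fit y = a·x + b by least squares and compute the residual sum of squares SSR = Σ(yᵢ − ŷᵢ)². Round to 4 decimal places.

From the data, Σx·x = 190, Σx = 26, Σ1 = 5.
And Σx·y = -10, Σy = 4.
MᵀM·[a, b]ᵀ = Mᵀy becomes [[190, 26]; [26, 5]]·[a, b]ᵀ = [-10, 4]ᵀ.
Eliminating b: 5·(row 1) − 26·(row 2) gives 274·a = 5·(-10) − 26·4 = -154, so a = -77/137.
Then b = (4 − 26·(-77/137))/5 = 510/137.
Residuals: 175/137, -279/137, 89/137, -168/137, 183/137; SSR = 1300/137.

SSR = 9.4891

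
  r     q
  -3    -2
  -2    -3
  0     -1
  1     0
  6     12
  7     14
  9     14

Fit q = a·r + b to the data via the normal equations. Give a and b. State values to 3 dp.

With design matrix X, XᵀX = [[180, 18]; [18, 7]] and Xᵀq = [308, 34]ᵀ.
det = 180·7 − 18² = 936.
a = (308·7 − 18·34)/936 = 193/117; b = (180·34 − 18·308)/936 = 8/13.

a = 1.650, b = 0.615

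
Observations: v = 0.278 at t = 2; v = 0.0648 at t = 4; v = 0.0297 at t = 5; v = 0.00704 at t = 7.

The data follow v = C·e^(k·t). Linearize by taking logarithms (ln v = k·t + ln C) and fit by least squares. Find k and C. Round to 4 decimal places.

With ln vᵢ as the transformed response and tᵢ as the regressor:
Sums: Σt = 18.0000, Σ(t)² = 94.0000, Σln v = -12.4893, Σt·ln v = -65.7821.
Normal system: [[94.0000, 18.0000]; [18.0000, 4]]·[k, ln C]ᵀ = [-65.7821, -12.4893]ᵀ.
Solving (det = 52.0000): k = -0.73693, ln C = 0.19386, so C = exp(0.19386) = 1.21392.

k = -0.7369, C = 1.2139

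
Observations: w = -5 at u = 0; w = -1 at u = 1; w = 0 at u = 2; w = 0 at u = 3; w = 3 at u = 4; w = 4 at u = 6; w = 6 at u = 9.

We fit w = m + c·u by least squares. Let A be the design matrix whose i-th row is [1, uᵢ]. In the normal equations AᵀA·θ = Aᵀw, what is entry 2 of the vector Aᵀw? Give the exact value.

Entry 2 ↔ basis u, so (Aᵀw)_{2} = Σᵢ (u)·wᵢ = (0)·(-5) + (1)·(-1) + (2)·(0) + (3)·(0) + (4)·(3) + (6)·(4) + (9)·(6) = 89.

89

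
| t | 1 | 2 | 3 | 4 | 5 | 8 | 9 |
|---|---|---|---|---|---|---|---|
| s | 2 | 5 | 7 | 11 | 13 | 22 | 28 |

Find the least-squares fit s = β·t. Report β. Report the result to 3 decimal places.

β = 2.850

From the data, Σt·t = 200.
Right-hand side: Σt·s = 570.
Normal equations: [[200]]·[β]ᵀ = [570]ᵀ.
Hence β = 570 / 200 ≈ 2.85.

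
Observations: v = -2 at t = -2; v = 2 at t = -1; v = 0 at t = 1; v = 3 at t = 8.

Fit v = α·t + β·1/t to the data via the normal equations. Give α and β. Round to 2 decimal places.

α = 0.43, β = -1.04

Normal-equation sums: Σt·t = 70, Σt·1/t = 4, Σ1/t·1/t = 145/64.
For Aᵀv: Σt·v = 26, Σ1/t·v = -5/8.
Normal equations: [[70, 4]; [4, 145/64]]·[α, β]ᵀ = [26, -5/8]ᵀ.
Eliminating β: (145/64)·(row 1) − 4·(row 2) gives (4563/32)·α = (145/64)·26 − 4·(-5/8) = 1965/32, so α = 655/1521.
Then β = ((-5/8) − 4·(655/1521))/(145/64) = -1576/1521.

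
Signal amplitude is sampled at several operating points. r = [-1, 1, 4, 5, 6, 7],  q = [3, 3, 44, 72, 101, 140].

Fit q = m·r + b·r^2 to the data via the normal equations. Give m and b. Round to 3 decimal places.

m = -0.364, b = 2.899

Compute the Gram sums: Σr·r = 128, Σr·r^2 = 748, Σr^2·r^2 = 4580.
And Σr·q = 2122, Σr^2·q = 13006.
AᵀA·[m, b]ᵀ = Aᵀq becomes [[128, 748]; [748, 4580]]·[m, b]ᵀ = [2122, 13006]ᵀ.
det = 128·4580 − 748² = 26736.
m = (2122·4580 − 748·13006)/26736 = -608/1671; b = (128·13006 − 748·2122)/26736 = 9689/3342.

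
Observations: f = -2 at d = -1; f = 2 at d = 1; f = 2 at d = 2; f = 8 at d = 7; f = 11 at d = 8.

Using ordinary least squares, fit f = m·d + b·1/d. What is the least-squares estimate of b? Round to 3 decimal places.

Setting ∂/∂m … = 0 gives: 119·m + 5·b = 152;  5·m + (7169/3136)·b = 421/56.
(Σd·d = 119, Σd·1/d = 5, Σ1/d·1/d = 7169/3136, Σd·f = 152, Σ1/d·f = 421/56.)
Δ = 119·(7169/3136) − 5² = 110673/448.
m = (152·(7169/3136) − 5·(421/56))/(110673/448) = 323936/258237; b = (119·(421/56) − 5·152)/(110673/448) = 20104/36891.

b = 0.545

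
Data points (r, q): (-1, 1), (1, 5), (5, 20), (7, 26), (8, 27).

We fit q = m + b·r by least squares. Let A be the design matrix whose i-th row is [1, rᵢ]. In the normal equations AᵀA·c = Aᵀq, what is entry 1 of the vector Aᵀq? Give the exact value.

Entry 1 ↔ basis 1, so (Aᵀq)_{1} = Σᵢ qᵢ = (1)·(1) + (1)·(5) + (1)·(20) + (1)·(26) + (1)·(27) = 79.

79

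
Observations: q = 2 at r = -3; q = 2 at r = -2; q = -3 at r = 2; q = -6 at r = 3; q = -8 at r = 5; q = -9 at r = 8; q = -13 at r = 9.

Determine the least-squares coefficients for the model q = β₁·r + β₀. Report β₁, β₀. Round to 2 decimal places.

β₁ = -1.21, β₀ = -1.21

From the data, Σr·r = 196, Σr = 22, Σ1 = 7.
And Σr·q = -263, Σq = -35.
Normal equations: [[196, 22]; [22, 7]]·[β₁, β₀]ᵀ = [-263, -35]ᵀ.
Eliminating β₀: 7·(row 1) − 22·(row 2) gives 888·β₁ = 7·(-263) − 22·(-35) = -1071, so β₁ = -357/296.
Then β₀ = ((-35) − 22·(-357/296))/7 = -179/148.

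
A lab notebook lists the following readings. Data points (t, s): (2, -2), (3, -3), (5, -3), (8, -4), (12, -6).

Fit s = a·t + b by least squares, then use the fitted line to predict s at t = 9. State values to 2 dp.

The normal equations are: 246·a + 30·b = -132;  30·a + 5·b = -18.
Eliminating b: 5·(row 1) − 30·(row 2) gives 330·a = 5·(-132) − 30·(-18) = -120, so a = -4/11.
Then b = ((-18) − 30·(-4/11))/5 = -78/55.
At t = 9: ŝ = (-4/11)·(9) + (-78/55)·(1) = -258/55.

ŝ = -4.69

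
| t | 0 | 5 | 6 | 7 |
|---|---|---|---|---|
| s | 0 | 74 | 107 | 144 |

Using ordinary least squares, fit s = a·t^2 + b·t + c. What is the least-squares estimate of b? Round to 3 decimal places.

With design matrix A, AᵀA = [[4322, 684, 110]; [684, 110, 18]; [110, 18, 4]] and Aᵀs = [12758, 2020, 325]ᵀ.
Row-reducing yields a = 5427/1892, b = 1003/1892, c = -31/1892.

b = 0.530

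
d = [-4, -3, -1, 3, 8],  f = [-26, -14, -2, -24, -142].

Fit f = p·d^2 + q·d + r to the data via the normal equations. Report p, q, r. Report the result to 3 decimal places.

p = -1.982, q = -1.717, r = -1.323

The normal system XᵀX·[p, q, r]ᵀ = Xᵀf is [[4515, 447, 99]; [447, 99, 3]; [99, 3, 5]]·[p, q, r]ᵀ = [-9848, -1060, -208]ᵀ.
Solving the 3×3 system (Gaussian elimination) gives p = -40507/20436, q = -35095/20436, r = -4507/3406.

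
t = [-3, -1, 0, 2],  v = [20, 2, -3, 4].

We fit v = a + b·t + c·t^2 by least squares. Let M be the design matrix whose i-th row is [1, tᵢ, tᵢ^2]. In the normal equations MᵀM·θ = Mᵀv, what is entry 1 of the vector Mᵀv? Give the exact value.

Entry 1 ↔ basis 1, so (Mᵀv)_{1} = Σᵢ vᵢ = (1)·(20) + (1)·(2) + (1)·(-3) + (1)·(4) = 23.

23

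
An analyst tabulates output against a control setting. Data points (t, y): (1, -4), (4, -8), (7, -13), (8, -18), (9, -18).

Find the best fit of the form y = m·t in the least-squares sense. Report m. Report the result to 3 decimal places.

Setting ∂/∂m … = 0 gives: 211·m = -433.
(Σt·t = 211, Σt·y = -433.)
Hence m = -433 / 211 ≈ -2.05213.

m = -2.052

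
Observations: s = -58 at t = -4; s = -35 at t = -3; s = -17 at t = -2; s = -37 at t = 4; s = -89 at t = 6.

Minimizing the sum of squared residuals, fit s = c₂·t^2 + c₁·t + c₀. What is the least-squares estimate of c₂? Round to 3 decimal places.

c₂ = -2.905

The normal system XᵀX·[c₂, c₁, c₀]ᵀ = Xᵀs is [[1905, 181, 81]; [181, 81, 1]; [81, 1, 5]]·[c₂, c₁, c₀]ᵀ = [-5107, -311, -236]ᵀ.
Row-reducing yields c₂ = -75321/25924, c₁ = 68987/25924, c₀ = -8605/12962.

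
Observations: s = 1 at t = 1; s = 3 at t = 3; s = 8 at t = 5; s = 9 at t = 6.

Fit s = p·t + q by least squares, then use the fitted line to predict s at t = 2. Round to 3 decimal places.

Entries of AᵀA: Σt·t = 71, Σt = 15, Σ1 = 4.
And Σt·s = 104, Σs = 21.
Δ = 71·4 − 15² = 59.
p = (104·4 − 15·21)/59 = 101/59; q = (71·21 − 15·104)/59 = -69/59.
At t = 2: ŝ = (101/59)·(2) + (-69/59)·(1) = 133/59.

ŝ = 2.254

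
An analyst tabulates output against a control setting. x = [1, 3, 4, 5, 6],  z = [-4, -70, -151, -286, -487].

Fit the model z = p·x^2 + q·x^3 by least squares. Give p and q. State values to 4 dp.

p = -1.4925, q = -2.0018

Sums needed: Σx^2·x^2 = 2259, Σx^2·x^3 = 12169, Σx^3·x^3 = 67107.
And Σx^2·z = -27732, Σx^3·z = -152500.
Normal equations: [[2259, 12169]; [12169, 67107]]·[p, q]ᵀ = [-27732, -152500]ᵀ.
Eliminating q: 67107·(row 1) − 12169·(row 2) gives 3510152·p = 67107·(-27732) − 12169·(-152500) = -5238824, so p = -654853/438769.
Then q = ((-152500) − 12169·(-654853/438769))/67107 = -878349/438769.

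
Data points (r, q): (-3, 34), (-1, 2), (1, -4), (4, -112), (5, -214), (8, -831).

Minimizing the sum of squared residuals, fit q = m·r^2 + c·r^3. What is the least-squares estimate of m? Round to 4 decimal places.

m = -0.9467

Normal-equation sums: Σr^2·r^2 = 5060, Σr^2·r^3 = 36674, Σr^3·r^3 = 282596.
And Σr^2·q = -60022, Σr^3·q = -460314.
Normal equations: [[5060, 36674]; [36674, 282596]]·[m, c]ᵀ = [-60022, -460314]ᵀ.
det = 5060·282596 − 36674² = 84953484.
m = ((-60022)·282596 − 36674·(-460314))/84953484 = -20105369/21238371; c = (5060·(-460314) − 36674·(-60022))/84953484 = -2907773/1930761.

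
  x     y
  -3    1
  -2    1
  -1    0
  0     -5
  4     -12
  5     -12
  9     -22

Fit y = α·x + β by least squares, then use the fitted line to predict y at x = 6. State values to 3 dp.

AᵀA·[α, β]ᵀ = Aᵀy reads: 136·α + 12·β = -311;  12·α + 7·β = -49.
(Σx·x = 136, Σx = 12, Σ1 = 7, Σx·y = -311, Σy = -49.)
det = 136·7 − 12² = 808.
α = ((-311)·7 − 12·(-49))/808 = -1589/808; β = (136·(-49) − 12·(-311))/808 = -733/202.
At x = 6: ŷ = (-1589/808)·(6) + (-733/202)·(1) = -6233/404.

ŷ = -15.428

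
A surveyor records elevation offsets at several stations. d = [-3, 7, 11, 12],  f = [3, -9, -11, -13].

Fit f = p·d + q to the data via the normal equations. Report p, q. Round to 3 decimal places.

The normal equations are: 323·p + 27·q = -349;  27·p + 4·q = -30.
Eliminating q: 4·(row 1) − 27·(row 2) gives 563·p = 4·(-349) − 27·(-30) = -586, so p = -586/563.
Then q = ((-30) − 27·(-586/563))/4 = -267/563.

p = -1.041, q = -0.474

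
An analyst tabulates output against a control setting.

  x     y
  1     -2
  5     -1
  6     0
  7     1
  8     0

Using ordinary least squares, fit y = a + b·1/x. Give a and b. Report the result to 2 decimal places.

a = 0.41, b = -2.46

The normal equations are: 5·a + (1373/840)·b = -2;  (1373/840)·a + (778849/705600)·b = -72/35.
(Σ1 = 5, Σ1/x = 1373/840, Σ1/x·1/x = 778849/705600, Σy = -2, Σ1/x·y = -72/35.)
Determinant 5·(778849/705600) − (1373/840)² = 502279/176400.
a = ((-2)·(778849/705600) − (1373/840)·(-72/35))/(502279/176400) = 407423/1004558; b = (5·(-72/35) − (1373/840)·(-2))/(502279/176400) = -1237740/502279.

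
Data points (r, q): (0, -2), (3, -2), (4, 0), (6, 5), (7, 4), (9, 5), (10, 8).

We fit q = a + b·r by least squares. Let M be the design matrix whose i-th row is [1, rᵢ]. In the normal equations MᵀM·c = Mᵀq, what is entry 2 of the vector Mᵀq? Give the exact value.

177

Entry 2 ↔ basis r, so (Mᵀq)_{2} = Σᵢ (r)·qᵢ = (0)·(-2) + (3)·(-2) + (4)·(0) + (6)·(5) + (7)·(4) + (9)·(5) + (10)·(8) = 177.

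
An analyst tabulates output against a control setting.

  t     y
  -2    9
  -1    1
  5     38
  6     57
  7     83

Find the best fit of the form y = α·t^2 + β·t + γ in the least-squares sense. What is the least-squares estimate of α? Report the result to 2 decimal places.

From the data, Σt^2·t^2 = 4339, Σt^2·t = 675, Σt^2 = 115, Σt·t = 115, Σt = 15, Σ1 = 5.
For Xᵀy: Σt^2·y = 7106, Σt·y = 1094, Σy = 188.
Normal equations: [[4339, 675, 115]; [675, 115, 15]; [115, 15, 5]]·[α, β, γ]ᵀ = [7106, 1094, 188]ᵀ.
Row-reducing yields α = 248/121, β = -23/11, γ = -1977/605.

α = 2.05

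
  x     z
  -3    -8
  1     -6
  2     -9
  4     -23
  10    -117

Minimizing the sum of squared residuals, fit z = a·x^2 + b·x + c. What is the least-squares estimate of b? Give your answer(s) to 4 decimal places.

The normal system AᵀA·[a, b, c]ᵀ = Aᵀz is [[10354, 1046, 130]; [1046, 130, 14]; [130, 14, 5]]·[a, b, c]ᵀ = [-12182, -1262, -163]ᵀ.
Solving the 3×3 system (Gaussian elimination) gives a = -107435/105072, b = -11389/9552, c = -11719/4378.

b = -1.1923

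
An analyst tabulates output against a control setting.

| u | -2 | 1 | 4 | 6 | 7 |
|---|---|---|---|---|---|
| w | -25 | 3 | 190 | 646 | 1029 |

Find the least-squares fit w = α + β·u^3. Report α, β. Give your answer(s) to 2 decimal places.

α = -1.09, β = 3.00

The normal system AᵀA·[α, β]ᵀ = Aᵀw is [[5, 616]; [616, 168466]]·[α, β]ᵀ = [1843, 504846]ᵀ.
Eliminating β: 168466·(row 1) − 616·(row 2) gives 462874·α = 168466·1843 − 616·504846 = -502298, so α = -251149/231437.
Then β = (504846 − 616·(-251149/231437))/168466 = 694471/231437.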